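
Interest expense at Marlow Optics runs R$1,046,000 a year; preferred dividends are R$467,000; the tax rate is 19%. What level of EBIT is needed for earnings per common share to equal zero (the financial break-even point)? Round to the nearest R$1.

R$1,622,543

Grossing the preferred dividend up to pre-tax terms: R$467,000 / (1 − 0.19) = R$576,543.21.
Financial break-even EBIT = interest + D_p ÷ (1 − t) = R$1,046,000 + R$576,543.21 = R$1,622,543.21.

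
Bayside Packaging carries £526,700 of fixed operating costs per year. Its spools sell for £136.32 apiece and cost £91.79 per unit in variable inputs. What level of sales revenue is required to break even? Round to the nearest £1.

£1,612,390

Contribution margin per unit = £136.32 − £91.79 = £44.53, a CM ratio of £44.53 ÷ £136.32 = 0.3267.
Break-even sales = FC ÷ CM ratio = £526,700 × £136.32 / £44.53 = £1,612,390.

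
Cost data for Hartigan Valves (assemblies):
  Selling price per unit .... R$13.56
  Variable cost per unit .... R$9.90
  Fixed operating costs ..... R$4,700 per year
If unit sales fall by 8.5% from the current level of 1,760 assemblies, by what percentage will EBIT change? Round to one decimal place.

-31.4%

Total contribution margin = 1,760 × R$3.66 = R$6,441.60.
Subtracting fixed costs: EBIT = R$6,441.60 − R$4,700 = R$1,741.60.
DOL = contribution ÷ EBIT = R$6,441.60 ÷ R$1,741.60 = 3.6987.
So EBIT moves 3.6987 × (-8.5%) = -31.4%.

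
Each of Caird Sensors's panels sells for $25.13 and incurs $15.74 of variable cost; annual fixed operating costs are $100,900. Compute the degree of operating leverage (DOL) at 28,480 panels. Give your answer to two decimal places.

1.61

At 28,480 units, contribution = 28,480 × $9.39 = $267,427.20.
EBIT = $267,427.20 − $100,900 = $166,527.20.
Degree of operating leverage = $267,427.20 / $166,527.20 = 1.6059.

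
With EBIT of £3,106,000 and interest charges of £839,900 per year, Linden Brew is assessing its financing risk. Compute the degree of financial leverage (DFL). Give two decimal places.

Annual interest charges come to £839,900.00.
DFL = EBIT ÷ (EBIT − I) = £3,106,000 ÷ (£3,106,000 − £839,900.00) = £3,106,000 ÷ £2,266,100.00 = 1.3706.

1.37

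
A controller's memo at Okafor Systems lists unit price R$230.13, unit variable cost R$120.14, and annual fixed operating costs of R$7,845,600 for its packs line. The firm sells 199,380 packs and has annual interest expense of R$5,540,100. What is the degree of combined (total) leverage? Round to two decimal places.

Contribution at this volume is 199,380 × R$109.99 = R$21,929,806.20.
EBIT = R$21,929,806.20 − R$7,845,600 = R$14,084,206.20. Interest = R$5,540,100.00.
DOL = R$21,929,806.20 ÷ R$14,084,206.20 = 1.5570; DFL = R$14,084,206.20 ÷ R$8,544,106.20 = 1.6484.
Combined leverage = 1.5570 × 1.6484 = 2.5666.

2.57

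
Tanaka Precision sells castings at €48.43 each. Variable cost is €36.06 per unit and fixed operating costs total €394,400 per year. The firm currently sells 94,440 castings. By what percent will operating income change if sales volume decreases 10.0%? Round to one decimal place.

-15.1%

Contribution at this volume is 94,440 × €12.37 = €1,168,222.80.
Operating income = contribution − fixed costs = €1,168,222.80 − €394,400 = €773,822.80.
Degree of operating leverage = €1,168,222.80 / €773,822.80 = 1.5097.
%ΔEBIT = DOL × %ΔSales = 1.5097 × -10.0% = -15.1%.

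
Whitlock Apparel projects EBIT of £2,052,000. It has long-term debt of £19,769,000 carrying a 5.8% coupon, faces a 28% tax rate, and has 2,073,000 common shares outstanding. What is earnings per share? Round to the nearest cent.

Interest = £1,146,602.00, so EBT = £2,052,000 − £1,146,602.00 = £905,398.00.
Net income = £905,398.00 × (1 − 0.28) = £651,886.56.
Per share: £651,886.56 / 2,073,000 shares = £0.31.

£0.31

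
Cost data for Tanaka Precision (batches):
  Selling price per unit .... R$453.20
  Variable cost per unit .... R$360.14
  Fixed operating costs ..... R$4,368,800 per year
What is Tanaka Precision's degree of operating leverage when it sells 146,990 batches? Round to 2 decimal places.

Contribution at this volume is 146,990 × R$93.06 = R$13,678,889.40.
EBIT = R$13,678,889.40 − R$4,368,800 = R$9,310,089.40.
DOL = contribution ÷ EBIT = R$13,678,889.40 ÷ R$9,310,089.40 = 1.4693.

1.47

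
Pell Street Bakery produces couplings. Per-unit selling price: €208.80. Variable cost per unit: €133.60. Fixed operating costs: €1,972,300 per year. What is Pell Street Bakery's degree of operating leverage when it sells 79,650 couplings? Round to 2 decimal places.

Contribution at this volume is 79,650 × €75.20 = €5,989,680.00.
EBIT = €5,989,680.00 − €1,972,300 = €4,017,380.00.
So DOL = total CM / EBIT = €5,989,680.00 / €4,017,380.00 = 1.4909.

1.49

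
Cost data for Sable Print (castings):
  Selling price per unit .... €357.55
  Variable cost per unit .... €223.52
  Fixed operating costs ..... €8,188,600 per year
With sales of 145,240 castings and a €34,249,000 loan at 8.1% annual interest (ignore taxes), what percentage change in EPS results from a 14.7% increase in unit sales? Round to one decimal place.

+33.7%

At 145,240 units, contribution = 145,240 × €134.03 = €19,466,517.20.
Operating income = contribution − fixed costs = €19,466,517.20 − €8,188,600 = €11,277,917.20.
After interest of €2,774,169.00, pre-tax earnings = €8,503,748.20.
Degree of combined leverage = contribution ÷ (EBIT − I) = €19,466,517.20 ÷ €8,503,748.20 = 2.2892.
EPS therefore changes by 2.2892 × (+14.7%) = +33.7%.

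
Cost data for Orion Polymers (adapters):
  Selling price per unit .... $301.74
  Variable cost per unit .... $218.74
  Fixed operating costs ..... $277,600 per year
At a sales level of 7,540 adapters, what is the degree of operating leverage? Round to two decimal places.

1.80

At 7,540 units, contribution = 7,540 × $83.00 = $625,820.00.
EBIT = $625,820.00 − $277,600 = $348,220.00.
Degree of operating leverage = $625,820.00 / $348,220.00 = 1.7972.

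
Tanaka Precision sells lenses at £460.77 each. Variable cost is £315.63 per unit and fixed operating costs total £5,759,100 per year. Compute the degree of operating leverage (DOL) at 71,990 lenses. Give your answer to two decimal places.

At 71,990 units, contribution = 71,990 × £145.14 = £10,448,628.60.
Subtracting fixed costs: EBIT = £10,448,628.60 − £5,759,100 = £4,689,528.60.
DOL = contribution ÷ EBIT = £10,448,628.60 ÷ £4,689,528.60 = 2.2281.

2.23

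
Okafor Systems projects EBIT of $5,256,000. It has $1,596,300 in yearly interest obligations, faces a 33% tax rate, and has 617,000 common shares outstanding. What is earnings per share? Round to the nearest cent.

$3.97

Interest = $1,596,300.00, so EBT = $5,256,000 − $1,596,300.00 = $3,659,700.00.
Net income = $3,659,700.00 × (1 − 0.33) = $2,451,999.00.
EPS = $2,451,999.00 ÷ 617,000 = $3.97.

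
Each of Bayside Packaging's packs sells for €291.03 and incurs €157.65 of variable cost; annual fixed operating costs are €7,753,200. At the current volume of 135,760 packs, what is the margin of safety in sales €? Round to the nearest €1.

€22,593,050

Contribution margin per unit = €291.03 − €157.65 = €133.38. Break-even units = €7,753,200 ÷ €133.38 = 58,128.65; break-even revenue = 58,128.65 × €291.03 = €16,917,182.46.
Actual sales revenue = 135,760 × €291.03 = €39,510,232.80.
Margin of safety = €39,510,232.80 − €16,917,182.46 = €22,593,050.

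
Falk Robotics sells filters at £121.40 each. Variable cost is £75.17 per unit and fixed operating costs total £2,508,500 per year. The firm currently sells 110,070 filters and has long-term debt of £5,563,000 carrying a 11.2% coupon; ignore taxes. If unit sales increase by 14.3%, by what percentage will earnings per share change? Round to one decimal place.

Total contribution margin = 110,070 × £46.23 = £5,088,536.10.
Operating income = contribution − fixed costs = £5,088,536.10 − £2,508,500 = £2,580,036.10.
Interest = £623,056.00, so EBIT − I = £1,956,980.10.
Degree of combined leverage = contribution ÷ (EBIT − I) = £5,088,536.10 ÷ £1,956,980.10 = 2.6002.
EPS therefore changes by 2.6002 × (+14.3%) = +37.2%.

+37.2%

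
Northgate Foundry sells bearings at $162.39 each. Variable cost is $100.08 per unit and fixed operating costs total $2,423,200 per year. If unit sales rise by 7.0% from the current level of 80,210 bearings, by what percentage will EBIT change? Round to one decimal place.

Total contribution margin = 80,210 × $62.31 = $4,997,885.10.
Subtracting fixed costs: EBIT = $4,997,885.10 − $2,423,200 = $2,574,685.10.
Degree of operating leverage = $4,997,885.10 / $2,574,685.10 = 1.9412.
So EBIT moves 1.9412 × (+7.0%) = +13.6%.

+13.6%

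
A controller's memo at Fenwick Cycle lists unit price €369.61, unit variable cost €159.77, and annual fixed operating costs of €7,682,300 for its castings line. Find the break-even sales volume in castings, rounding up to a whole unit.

36,611 castings

Each unit contributes €369.61 − €159.77 = €209.84.
Break-even Q = €7,682,300 / €209.84 = 36,610.27 → 36,611 castings.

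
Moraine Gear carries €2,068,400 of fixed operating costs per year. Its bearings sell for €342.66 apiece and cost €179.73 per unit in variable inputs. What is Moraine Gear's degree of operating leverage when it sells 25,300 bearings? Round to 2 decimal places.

At 25,300 units, contribution = 25,300 × €162.93 = €4,122,129.00.
Operating income = contribution − fixed costs = €4,122,129.00 − €2,068,400 = €2,053,729.00.
Degree of operating leverage = €4,122,129.00 / €2,053,729.00 = 2.0071.

2.01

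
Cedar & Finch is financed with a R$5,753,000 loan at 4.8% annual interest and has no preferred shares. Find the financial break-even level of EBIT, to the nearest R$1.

Annual interest = 4.8% × R$5,753,000 = R$276,144.00.
Without preferred stock the financial break-even is simply EBIT = interest = R$276,144.00.

R$276,144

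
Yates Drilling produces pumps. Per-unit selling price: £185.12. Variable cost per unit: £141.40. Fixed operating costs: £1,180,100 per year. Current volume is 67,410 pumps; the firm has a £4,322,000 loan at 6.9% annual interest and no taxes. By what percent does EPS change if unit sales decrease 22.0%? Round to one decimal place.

-44.1%

Total contribution margin = 67,410 × £43.72 = £2,947,165.20.
EBIT = £2,947,165.20 − £1,180,100 = £1,767,065.20.
After interest of £298,218.00, pre-tax earnings = £1,468,847.20.
DCL = total CM / (EBIT − I) = £2,947,165.20 / £1,468,847.20 = 2.0064.
%ΔEPS = DCL × %ΔSales = 2.0064 × -22.0% = -44.1%.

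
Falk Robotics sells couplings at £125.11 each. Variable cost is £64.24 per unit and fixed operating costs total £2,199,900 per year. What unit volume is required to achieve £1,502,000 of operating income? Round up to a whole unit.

Contribution margin per unit = £125.11 − £64.24 = £60.87.
Required volume = (fixed costs + target profit) ÷ CM = (£2,199,900 + £1,502,000) ÷ £60.87 = 60,816.49, so 60,817 couplings.

60,817 couplings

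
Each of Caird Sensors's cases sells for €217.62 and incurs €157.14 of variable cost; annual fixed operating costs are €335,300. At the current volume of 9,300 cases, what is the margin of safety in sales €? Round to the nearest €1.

€817,385

Contribution margin per unit = €217.62 − €157.14 = €60.48. Break-even units = €335,300 ÷ €60.48 = 5,543.98; break-even revenue = 5,543.98 × €217.62 = €1,206,481.25.
Current sales = 9,300 × €217.62 = €2,023,866.00.
Margin of safety = €2,023,866.00 − €1,206,481.25 = €817,385.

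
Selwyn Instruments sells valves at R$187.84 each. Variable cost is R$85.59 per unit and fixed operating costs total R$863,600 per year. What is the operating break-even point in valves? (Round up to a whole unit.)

Unit CM = price − variable cost = R$187.84 − R$85.59 = R$102.25.
Break-even volume = fixed costs ÷ CM per unit = R$863,600 ÷ R$102.25 = 8,445.97, so 8,446 valves.

8,446 valves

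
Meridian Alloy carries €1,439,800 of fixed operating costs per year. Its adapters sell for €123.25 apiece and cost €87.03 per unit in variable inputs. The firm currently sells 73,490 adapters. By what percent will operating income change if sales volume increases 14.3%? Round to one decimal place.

At 73,490 units, contribution = 73,490 × €36.22 = €2,661,807.80.
Operating income = contribution − fixed costs = €2,661,807.80 − €1,439,800 = €1,222,007.80.
DOL = contribution ÷ EBIT = €2,661,807.80 ÷ €1,222,007.80 = 2.1782.
Operating income changes by 2.1782 × +14.3% = +31.1%.

+31.1%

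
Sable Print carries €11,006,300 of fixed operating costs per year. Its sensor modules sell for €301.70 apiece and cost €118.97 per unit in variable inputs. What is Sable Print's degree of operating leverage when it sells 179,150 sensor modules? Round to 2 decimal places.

At 179,150 units, contribution = 179,150 × €182.73 = €32,736,079.50.
Operating income = contribution − fixed costs = €32,736,079.50 − €11,006,300 = €21,729,779.50.
Degree of operating leverage = €32,736,079.50 / €21,729,779.50 = 1.5065.

1.51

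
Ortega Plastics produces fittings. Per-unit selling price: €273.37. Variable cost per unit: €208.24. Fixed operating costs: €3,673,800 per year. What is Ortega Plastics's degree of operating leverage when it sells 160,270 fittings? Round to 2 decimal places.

1.54

Total contribution margin = 160,270 × €65.13 = €10,438,385.10.
Subtracting fixed costs: EBIT = €10,438,385.10 − €3,673,800 = €6,764,585.10.
DOL = contribution ÷ EBIT = €10,438,385.10 ÷ €6,764,585.10 = 1.5431.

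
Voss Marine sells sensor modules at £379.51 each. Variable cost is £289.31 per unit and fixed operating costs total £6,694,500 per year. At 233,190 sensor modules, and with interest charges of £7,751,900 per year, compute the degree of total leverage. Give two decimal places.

Total contribution margin = 233,190 × £90.20 = £21,033,738.00.
Operating income = contribution − fixed costs = £21,033,738.00 − £6,694,500 = £14,339,238.00. Interest = £7,751,900.00.
DOL = £21,033,738.00 ÷ £14,339,238.00 = 1.4669; DFL = £14,339,238.00 ÷ £6,587,338.00 = 2.1768.
Combined leverage = 1.4669 × 2.1768 = 3.1931.

3.19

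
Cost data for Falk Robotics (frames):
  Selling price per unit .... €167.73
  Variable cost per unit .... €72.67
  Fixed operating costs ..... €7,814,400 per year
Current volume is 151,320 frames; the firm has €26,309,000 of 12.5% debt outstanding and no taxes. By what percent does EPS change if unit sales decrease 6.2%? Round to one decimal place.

Total contribution margin = 151,320 × €95.06 = €14,384,479.20.
Operating income = contribution − fixed costs = €14,384,479.20 − €7,814,400 = €6,570,079.20.
Interest = €3,288,625.00, so EBIT − I = €3,281,454.20.
Degree of combined leverage = contribution ÷ (EBIT − I) = €14,384,479.20 ÷ €3,281,454.20 = 4.3836.
EPS therefore changes by 4.3836 × (-6.2%) = -27.2%.

-27.2%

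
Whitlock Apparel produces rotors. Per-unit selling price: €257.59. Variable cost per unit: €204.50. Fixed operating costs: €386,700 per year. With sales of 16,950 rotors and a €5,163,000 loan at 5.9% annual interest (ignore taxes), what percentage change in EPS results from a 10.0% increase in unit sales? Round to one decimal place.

Contribution at this volume is 16,950 × €53.09 = €899,875.50.
Operating income = contribution − fixed costs = €899,875.50 − €386,700 = €513,175.50.
Interest = €304,617.00, so EBIT − I = €208,558.50.
DCL = total CM / (EBIT − I) = €899,875.50 / €208,558.50 = 4.3147.
EPS therefore changes by 4.3147 × (+10.0%) = +43.1%.

+43.1%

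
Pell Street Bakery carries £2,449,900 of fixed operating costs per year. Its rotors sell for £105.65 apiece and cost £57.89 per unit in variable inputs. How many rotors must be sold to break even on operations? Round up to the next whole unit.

51,297 rotors

Each unit contributes £105.65 − £57.89 = £47.76.
Break-even Q = £2,449,900 / £47.76 = 51,296.06 → 51,297 rotors.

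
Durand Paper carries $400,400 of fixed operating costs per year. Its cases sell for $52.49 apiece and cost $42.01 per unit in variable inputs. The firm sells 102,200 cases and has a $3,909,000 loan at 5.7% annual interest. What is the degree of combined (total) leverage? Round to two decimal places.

2.39

At 102,200 units, contribution = 102,200 × $10.48 = $1,071,056.00.
EBIT = $1,071,056.00 − $400,400 = $670,656.00. Interest = $222,813.00, so EBIT − I = $447,843.00.
DCL = contribution ÷ (EBIT − I) = $1,071,056.00 ÷ $447,843.00 = 2.3916.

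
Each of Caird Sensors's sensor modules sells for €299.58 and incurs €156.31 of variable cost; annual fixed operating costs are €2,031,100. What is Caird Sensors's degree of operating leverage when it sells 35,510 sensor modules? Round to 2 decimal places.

Total contribution margin = 35,510 × €143.27 = €5,087,517.70.
Subtracting fixed costs: EBIT = €5,087,517.70 − €2,031,100 = €3,056,417.70.
So DOL = total CM / EBIT = €5,087,517.70 / €3,056,417.70 = 1.6645.

1.66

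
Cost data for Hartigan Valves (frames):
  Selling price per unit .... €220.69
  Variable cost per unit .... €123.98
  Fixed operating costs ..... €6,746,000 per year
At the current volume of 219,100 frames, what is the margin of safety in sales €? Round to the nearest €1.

€32,958,962

Each unit contributes €220.69 − €123.98 = €96.71. Break-even units = €6,746,000 ÷ €96.71 = 69,754.94; break-even revenue = 69,754.94 × €220.69 = €15,394,217.14.
Current sales = 219,100 × €220.69 = €48,353,179.00.
Margin of safety = €48,353,179.00 − €15,394,217.14 = €32,958,962.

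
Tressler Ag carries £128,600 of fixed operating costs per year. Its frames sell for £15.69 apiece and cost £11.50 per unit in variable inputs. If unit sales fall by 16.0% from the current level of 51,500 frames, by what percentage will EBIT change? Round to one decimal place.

At 51,500 units, contribution = 51,500 × £4.19 = £215,785.00.
Operating income = contribution − fixed costs = £215,785.00 − £128,600 = £87,185.00.
Degree of operating leverage = £215,785.00 / £87,185.00 = 2.4750.
Operating income changes by 2.4750 × -16.0% = -39.6%.

-39.6%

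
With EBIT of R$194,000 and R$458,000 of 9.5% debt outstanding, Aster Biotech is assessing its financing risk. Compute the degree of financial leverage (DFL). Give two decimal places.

Annual interest charges come to R$43,510.00.
Degree of financial leverage = EBIT / (EBIT − interest) = R$194,000 / R$150,490.00 = 1.2891.

1.29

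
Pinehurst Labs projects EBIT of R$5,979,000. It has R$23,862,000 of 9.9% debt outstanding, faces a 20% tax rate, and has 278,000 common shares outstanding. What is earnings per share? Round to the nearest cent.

R$10.41

Interest = R$2,362,338.00, so EBT = R$5,979,000 − R$2,362,338.00 = R$3,616,662.00.
After tax at 20%: net income = R$3,616,662.00 × 0.80 = R$2,893,329.60.
Per share: R$2,893,329.60 / 278,000 shares = R$10.41.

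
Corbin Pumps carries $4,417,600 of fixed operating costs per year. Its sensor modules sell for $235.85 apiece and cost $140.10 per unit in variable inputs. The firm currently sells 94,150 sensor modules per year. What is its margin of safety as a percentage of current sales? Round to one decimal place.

51.0%

Contribution margin per unit = $235.85 − $140.10 = $95.75. Break-even units = $4,417,600 ÷ $95.75 = 46,136.81; break-even revenue = 46,136.81 × $235.85 = $10,881,367.73.
Current sales = 94,150 × $235.85 = $22,205,277.50.
Margin of safety = ($22,205,277.50 − $10,881,367.73) ÷ $22,205,277.50 = 51.0%.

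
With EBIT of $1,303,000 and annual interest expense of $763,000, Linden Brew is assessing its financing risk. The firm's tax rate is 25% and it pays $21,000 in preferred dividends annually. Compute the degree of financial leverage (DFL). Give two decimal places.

Annual interest charges come to $763,000.00.
Pre-tax preferred-dividend burden = $21,000 ÷ (1 − 0.25) = $28,000.00.
DFL = EBIT ÷ [EBIT − I − D_p/(1−t)] = $1,303,000 ÷ [$1,303,000 − $763,000.00 − $28,000.00] = $1,303,000 ÷ $512,000.00 = 2.5449.

2.54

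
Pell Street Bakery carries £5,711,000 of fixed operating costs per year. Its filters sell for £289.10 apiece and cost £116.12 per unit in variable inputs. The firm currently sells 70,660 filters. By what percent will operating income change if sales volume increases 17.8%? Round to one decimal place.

Total contribution margin = 70,660 × £172.98 = £12,222,766.80.
Subtracting fixed costs: EBIT = £12,222,766.80 − £5,711,000 = £6,511,766.80.
So DOL = total CM / EBIT = £12,222,766.80 / £6,511,766.80 = 1.8770.
%ΔEBIT = DOL × %ΔSales = 1.8770 × +17.8% = +33.4%.

+33.4%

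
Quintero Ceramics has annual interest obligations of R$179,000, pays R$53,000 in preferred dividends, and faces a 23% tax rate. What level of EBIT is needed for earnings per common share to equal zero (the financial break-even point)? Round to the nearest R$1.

Preferred dividends are paid after tax, so their pre-tax equivalent is R$53,000 ÷ (1 − 0.23) = R$68,831.17.
EPS = 0 when EBIT covers interest plus the pre-tax preferred burden: R$179,000 + R$68,831.17 = R$247,831.17.

R$247,831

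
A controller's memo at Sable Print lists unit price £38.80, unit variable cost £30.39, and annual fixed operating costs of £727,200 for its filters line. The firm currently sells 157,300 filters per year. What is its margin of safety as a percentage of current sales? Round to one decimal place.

Contribution margin per unit = £38.80 − £30.39 = £8.41. Break-even units = £727,200 ÷ £8.41 = 86,468.49; break-even revenue = 86,468.49 × £38.80 = £3,354,977.41.
Current sales = 157,300 × £38.80 = £6,103,240.00.
Margin of safety = (£6,103,240.00 − £3,354,977.41) ÷ £6,103,240.00 = 45.0%.

45.0%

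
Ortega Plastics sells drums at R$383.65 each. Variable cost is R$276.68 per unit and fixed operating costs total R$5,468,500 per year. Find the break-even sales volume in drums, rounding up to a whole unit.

Unit CM = price − variable cost = R$383.65 − R$276.68 = R$106.97.
Break-even Q = R$5,468,500 / R$106.97 = 51,121.81 → 51,122 drums.

51,122 drums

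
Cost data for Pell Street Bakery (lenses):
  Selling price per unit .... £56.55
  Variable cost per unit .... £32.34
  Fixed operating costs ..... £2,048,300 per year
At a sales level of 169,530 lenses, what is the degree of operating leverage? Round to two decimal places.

2.00

At 169,530 units, contribution = 169,530 × £24.21 = £4,104,321.30.
EBIT = £4,104,321.30 − £2,048,300 = £2,056,021.30.
So DOL = total CM / EBIT = £4,104,321.30 / £2,056,021.30 = 1.9962.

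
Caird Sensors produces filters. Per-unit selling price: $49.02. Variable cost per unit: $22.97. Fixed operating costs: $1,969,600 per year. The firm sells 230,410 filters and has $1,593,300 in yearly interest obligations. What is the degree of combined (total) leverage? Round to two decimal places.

2.46

At 230,410 units, contribution = 230,410 × $26.05 = $6,002,180.50.
EBIT = $6,002,180.50 − $1,969,600 = $4,032,580.50. Interest = $1,593,300.00.
DOL = $6,002,180.50 ÷ $4,032,580.50 = 1.4884; DFL = $4,032,580.50 ÷ $2,439,280.50 = 1.6532.
Combined leverage = 1.4884 × 1.6532 = 2.4606.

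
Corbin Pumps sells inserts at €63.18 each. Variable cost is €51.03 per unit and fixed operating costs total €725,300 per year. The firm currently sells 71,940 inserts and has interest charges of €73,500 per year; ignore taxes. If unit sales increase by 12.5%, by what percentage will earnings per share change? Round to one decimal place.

+145.2%

At 71,940 units, contribution = 71,940 × €12.15 = €874,071.00.
EBIT = €874,071.00 − €725,300 = €148,771.00.
Interest = €73,500.00, so EBIT − I = €75,271.00.
DCL = total CM / (EBIT − I) = €874,071.00 / €75,271.00 = 11.6123.
%ΔEPS = DCL × %ΔSales = 11.6123 × +12.5% = +145.2%.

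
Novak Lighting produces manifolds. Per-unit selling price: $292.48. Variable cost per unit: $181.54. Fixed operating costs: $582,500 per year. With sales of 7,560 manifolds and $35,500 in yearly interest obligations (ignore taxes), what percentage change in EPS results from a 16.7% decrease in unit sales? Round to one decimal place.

-63.5%

Contribution at this volume is 7,560 × $110.94 = $838,706.40.
Subtracting fixed costs: EBIT = $838,706.40 − $582,500 = $256,206.40.
After interest of $35,500.00, pre-tax earnings = $220,706.40.
DCL = total CM / (EBIT − I) = $838,706.40 / $220,706.40 = 3.8001.
%ΔEPS = DCL × %ΔSales = 3.8001 × -16.7% = -63.5%.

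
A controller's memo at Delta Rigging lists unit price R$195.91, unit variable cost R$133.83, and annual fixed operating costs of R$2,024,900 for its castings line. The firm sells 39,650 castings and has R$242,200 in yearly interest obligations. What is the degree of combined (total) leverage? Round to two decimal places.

12.66

Total contribution margin = 39,650 × R$62.08 = R$2,461,472.00.
EBIT = R$2,461,472.00 − R$2,024,900 = R$436,572.00. Interest = R$242,200.00.
DOL = R$2,461,472.00 ÷ R$436,572.00 = 5.6382; DFL = R$436,572.00 ÷ R$194,372.00 = 2.2461.
Combined leverage = 5.6382 × 2.2461 = 12.6640.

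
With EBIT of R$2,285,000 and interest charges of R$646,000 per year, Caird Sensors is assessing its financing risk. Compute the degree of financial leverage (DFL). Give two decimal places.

Interest = R$646,000.00.
Degree of financial leverage = EBIT / (EBIT − interest) = R$2,285,000 / R$1,639,000.00 = 1.3941.

1.39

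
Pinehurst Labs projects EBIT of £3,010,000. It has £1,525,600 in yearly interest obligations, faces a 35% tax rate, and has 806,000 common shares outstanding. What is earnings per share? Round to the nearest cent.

Interest = £1,525,600.00, so EBT = £3,010,000 − £1,525,600.00 = £1,484,400.00.
After tax at 35%: net income = £1,484,400.00 × 0.65 = £964,860.00.
Per share: £964,860.00 / 806,000 shares = £1.20.

£1.20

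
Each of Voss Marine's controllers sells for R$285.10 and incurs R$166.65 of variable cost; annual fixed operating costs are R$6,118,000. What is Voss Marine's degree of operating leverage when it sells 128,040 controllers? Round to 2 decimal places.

Total contribution margin = 128,040 × R$118.45 = R$15,166,338.00.
EBIT = R$15,166,338.00 − R$6,118,000 = R$9,048,338.00.
DOL = contribution ÷ EBIT = R$15,166,338.00 ÷ R$9,048,338.00 = 1.6761.

1.68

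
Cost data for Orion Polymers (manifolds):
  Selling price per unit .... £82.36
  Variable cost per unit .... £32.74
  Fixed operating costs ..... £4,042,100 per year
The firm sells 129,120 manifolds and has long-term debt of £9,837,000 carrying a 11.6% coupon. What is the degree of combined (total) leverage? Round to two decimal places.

Contribution at this volume is 129,120 × £49.62 = £6,406,934.40.
Subtracting fixed costs: EBIT = £6,406,934.40 − £4,042,100 = £2,364,834.40. Interest = £1,141,092.00.
DOL = £6,406,934.40 ÷ £2,364,834.40 = 2.7093; DFL = £2,364,834.40 ÷ £1,223,742.40 = 1.9325.
DCL = DOL × DFL = 2.7093 × 1.9325 = 5.2357.

5.24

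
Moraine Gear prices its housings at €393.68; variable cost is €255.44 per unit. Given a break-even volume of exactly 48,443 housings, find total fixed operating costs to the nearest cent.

€6,696,760.32

Unit CM = price − variable cost = €393.68 − €255.44 = €138.24.
Since BE = FC / CM, FC = 48,443 × €138.24 = €6,696,760.32.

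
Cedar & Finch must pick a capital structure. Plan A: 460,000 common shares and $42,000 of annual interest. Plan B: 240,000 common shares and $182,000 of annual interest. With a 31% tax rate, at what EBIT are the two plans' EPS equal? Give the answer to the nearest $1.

$334,727

At indifference, (EBIT − 42,000)(1 − t)/460,000 = (EBIT − 182,000)(1 − t)/240,000.
The (1 − t) factor cancels: (EBIT − 42,000) × 240,000 = (EBIT − 182,000) × 460,000.
Solving, EBIT = (182,000·460,000 − 42,000·240,000) / (460,000 − 240,000) = 73,640,000,000 / 220,000 = 334,727.27.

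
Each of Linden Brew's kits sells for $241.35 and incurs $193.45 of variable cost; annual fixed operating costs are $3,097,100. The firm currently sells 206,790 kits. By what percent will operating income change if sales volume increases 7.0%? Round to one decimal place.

At 206,790 units, contribution = 206,790 × $47.90 = $9,905,241.00.
Subtracting fixed costs: EBIT = $9,905,241.00 − $3,097,100 = $6,808,141.00.
Degree of operating leverage = $9,905,241.00 / $6,808,141.00 = 1.4549.
%ΔEBIT = DOL × %ΔSales = 1.4549 × +7.0% = +10.2%.

+10.2%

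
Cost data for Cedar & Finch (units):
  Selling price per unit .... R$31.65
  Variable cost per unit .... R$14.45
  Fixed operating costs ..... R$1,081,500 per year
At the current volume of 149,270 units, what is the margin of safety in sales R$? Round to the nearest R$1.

R$2,734,310

Unit CM = price − variable cost = R$31.65 − R$14.45 = R$17.20. Break-even units = R$1,081,500 ÷ R$17.20 = 62,877.91; break-even revenue = 62,877.91 × R$31.65 = R$1,990,085.76.
Current sales = 149,270 × R$31.65 = R$4,724,395.50.
Margin of safety = R$4,724,395.50 − R$1,990,085.76 = R$2,734,310.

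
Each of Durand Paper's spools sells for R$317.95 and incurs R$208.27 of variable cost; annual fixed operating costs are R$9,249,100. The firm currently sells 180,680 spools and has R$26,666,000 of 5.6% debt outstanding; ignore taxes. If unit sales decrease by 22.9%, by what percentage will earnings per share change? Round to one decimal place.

Total contribution margin = 180,680 × R$109.68 = R$19,816,982.40.
EBIT = R$19,816,982.40 − R$9,249,100 = R$10,567,882.40.
Interest = R$1,493,296.00, so EBIT − I = R$9,074,586.40.
Degree of combined leverage = contribution ÷ (EBIT − I) = R$19,816,982.40 ÷ R$9,074,586.40 = 2.1838.
%ΔEPS = DCL × %ΔSales = 2.1838 × -22.9% = -50.0%.

-50.0%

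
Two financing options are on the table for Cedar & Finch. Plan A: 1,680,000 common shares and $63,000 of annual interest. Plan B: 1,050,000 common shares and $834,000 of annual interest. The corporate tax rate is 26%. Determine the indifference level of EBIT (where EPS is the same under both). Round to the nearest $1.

$2,119,000

At indifference, (EBIT − 63,000)(1 − t)/1,680,000 = (EBIT − 834,000)(1 − t)/1,050,000.
Cancelling (1 − t) and cross-multiplying: 1,050,000·(EBIT − 63,000) = 1,680,000·(EBIT − 834,000).
EBIT × (1,680,000 − 1,050,000) = 834,000 × 1,680,000 − 63,000 × 1,050,000 = 1,334,970,000,000, so EBIT = 1,334,970,000,000 ÷ 630,000 = 2,119,000.00.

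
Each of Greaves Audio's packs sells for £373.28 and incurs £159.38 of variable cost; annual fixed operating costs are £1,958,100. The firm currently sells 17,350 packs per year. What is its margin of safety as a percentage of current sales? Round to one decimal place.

Each unit contributes £373.28 − £159.38 = £213.90. Break-even units = £1,958,100 ÷ £213.90 = 9,154.28; break-even revenue = 9,154.28 × £373.28 = £3,417,108.78.
Actual sales revenue = 17,350 × £373.28 = £6,476,408.00.
Margin of safety = (£6,476,408.00 − £3,417,108.78) ÷ £6,476,408.00 = 47.2%.

47.2%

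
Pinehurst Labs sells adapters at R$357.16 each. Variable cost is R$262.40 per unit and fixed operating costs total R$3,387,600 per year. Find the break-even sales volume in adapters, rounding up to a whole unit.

Each unit contributes R$357.16 − R$262.40 = R$94.76.
Units to break even: R$3,387,600 ÷ R$94.76 = 35,749.26, rounded up to 35,750.

35,750 adapters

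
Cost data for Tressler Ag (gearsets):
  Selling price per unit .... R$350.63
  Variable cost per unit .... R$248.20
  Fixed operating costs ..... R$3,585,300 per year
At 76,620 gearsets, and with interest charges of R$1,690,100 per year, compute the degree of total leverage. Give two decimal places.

3.05

At 76,620 units, contribution = 76,620 × R$102.43 = R$7,848,186.60.
Subtracting fixed costs: EBIT = R$7,848,186.60 − R$3,585,300 = R$4,262,886.60. Interest = R$1,690,100.00.
DOL = R$7,848,186.60 ÷ R$4,262,886.60 = 1.8410; DFL = R$4,262,886.60 ÷ R$2,572,786.60 = 1.6569.
Combined leverage = 1.8410 × 1.6569 = 3.0504.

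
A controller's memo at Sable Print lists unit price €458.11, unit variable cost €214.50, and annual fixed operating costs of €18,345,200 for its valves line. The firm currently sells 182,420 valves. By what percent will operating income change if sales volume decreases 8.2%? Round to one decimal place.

-14.0%

At 182,420 units, contribution = 182,420 × €243.61 = €44,439,336.20.
EBIT = €44,439,336.20 − €18,345,200 = €26,094,136.20.
Degree of operating leverage = €44,439,336.20 / €26,094,136.20 = 1.7030.
Operating income changes by 1.7030 × -8.2% = -14.0%.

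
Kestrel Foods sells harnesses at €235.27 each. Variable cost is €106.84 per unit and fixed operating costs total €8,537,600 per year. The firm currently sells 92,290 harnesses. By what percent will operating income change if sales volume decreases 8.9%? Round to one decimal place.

At 92,290 units, contribution = 92,290 × €128.43 = €11,852,804.70.
Subtracting fixed costs: EBIT = €11,852,804.70 − €8,537,600 = €3,315,204.70.
DOL = contribution ÷ EBIT = €11,852,804.70 ÷ €3,315,204.70 = 3.5753.
%ΔEBIT = DOL × %ΔSales = 3.5753 × -8.9% = -31.8%.

-31.8%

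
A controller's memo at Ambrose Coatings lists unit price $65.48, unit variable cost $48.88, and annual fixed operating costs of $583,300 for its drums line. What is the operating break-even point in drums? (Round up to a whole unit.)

35,139 drums

Contribution margin per unit = $65.48 − $48.88 = $16.60.
Break-even Q = $583,300 / $16.60 = 35,138.55 → 35,139 drums.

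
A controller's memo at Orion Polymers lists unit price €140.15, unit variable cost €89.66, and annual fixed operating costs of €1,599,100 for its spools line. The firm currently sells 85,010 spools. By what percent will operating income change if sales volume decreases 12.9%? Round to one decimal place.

-20.6%

At 85,010 units, contribution = 85,010 × €50.49 = €4,292,154.90.
EBIT = €4,292,154.90 − €1,599,100 = €2,693,054.90.
So DOL = total CM / EBIT = €4,292,154.90 / €2,693,054.90 = 1.5938.
Operating income changes by 1.5938 × -12.9% = -20.6%.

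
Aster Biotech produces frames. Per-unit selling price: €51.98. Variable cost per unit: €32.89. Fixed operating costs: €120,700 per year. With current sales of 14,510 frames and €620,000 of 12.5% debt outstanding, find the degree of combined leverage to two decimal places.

Total contribution margin = 14,510 × €19.09 = €276,995.90.
Subtracting fixed costs: EBIT = €276,995.90 − €120,700 = €156,295.90. Interest = €77,500.00.
DOL = €276,995.90 ÷ €156,295.90 = 1.7723; DFL = €156,295.90 ÷ €78,795.90 = 1.9836.
Combined leverage = 1.7723 × 1.9836 = 3.5155.

3.52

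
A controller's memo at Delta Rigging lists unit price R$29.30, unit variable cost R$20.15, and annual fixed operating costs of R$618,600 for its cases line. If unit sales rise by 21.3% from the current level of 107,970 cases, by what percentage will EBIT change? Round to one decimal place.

+57.0%

At 107,970 units, contribution = 107,970 × R$9.15 = R$987,925.50.
Operating income = contribution − fixed costs = R$987,925.50 − R$618,600 = R$369,325.50.
So DOL = total CM / EBIT = R$987,925.50 / R$369,325.50 = 2.6749.
%ΔEBIT = DOL × %ΔSales = 2.6749 × +21.3% = +57.0%.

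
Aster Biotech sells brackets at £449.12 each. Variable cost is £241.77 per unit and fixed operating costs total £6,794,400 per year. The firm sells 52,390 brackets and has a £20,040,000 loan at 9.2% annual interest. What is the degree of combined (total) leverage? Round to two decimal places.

4.88

At 52,390 units, contribution = 52,390 × £207.35 = £10,863,066.50.
Operating income = contribution − fixed costs = £10,863,066.50 − £6,794,400 = £4,068,666.50. Interest = £1,843,680.00, so EBIT − I = £2,224,986.50.
Degree of total leverage = total CM / (EBIT − interest) = £10,863,066.50 / £2,224,986.50 = 4.8823.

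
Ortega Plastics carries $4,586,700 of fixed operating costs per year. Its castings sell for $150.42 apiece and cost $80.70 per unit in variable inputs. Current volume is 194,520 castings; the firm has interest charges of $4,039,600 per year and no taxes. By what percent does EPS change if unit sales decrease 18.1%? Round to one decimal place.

-49.7%

Contribution at this volume is 194,520 × $69.72 = $13,561,934.40.
EBIT = $13,561,934.40 − $4,586,700 = $8,975,234.40.
Interest = $4,039,600.00, so EBIT − I = $4,935,634.40.
Degree of combined leverage = contribution ÷ (EBIT − I) = $13,561,934.40 ÷ $4,935,634.40 = 2.7478.
EPS therefore changes by 2.7478 × (-18.1%) = -49.7%.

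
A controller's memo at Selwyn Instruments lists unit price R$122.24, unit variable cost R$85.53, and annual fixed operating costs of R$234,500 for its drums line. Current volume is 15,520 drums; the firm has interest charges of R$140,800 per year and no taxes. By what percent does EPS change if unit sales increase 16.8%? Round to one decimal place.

+49.2%

Contribution at this volume is 15,520 × R$36.71 = R$569,739.20.
Operating income = contribution − fixed costs = R$569,739.20 − R$234,500 = R$335,239.20.
After interest of R$140,800.00, pre-tax earnings = R$194,439.20.
Degree of combined leverage = contribution ÷ (EBIT − I) = R$569,739.20 ÷ R$194,439.20 = 2.9302.
EPS therefore changes by 2.9302 × (+16.8%) = +49.2%.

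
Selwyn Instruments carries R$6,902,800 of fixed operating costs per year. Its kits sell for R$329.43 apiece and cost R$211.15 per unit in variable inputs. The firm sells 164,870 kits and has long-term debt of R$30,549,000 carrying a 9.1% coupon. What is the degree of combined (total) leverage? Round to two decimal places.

At 164,870 units, contribution = 164,870 × R$118.28 = R$19,500,823.60.
Operating income = contribution − fixed costs = R$19,500,823.60 − R$6,902,800 = R$12,598,023.60. Interest = R$2,779,959.00.
DOL = R$19,500,823.60 ÷ R$12,598,023.60 = 1.5479; DFL = R$12,598,023.60 ÷ R$9,818,064.60 = 1.2831.
DCL = DOL × DFL = 1.5479 × 1.2831 = 1.9861.

1.99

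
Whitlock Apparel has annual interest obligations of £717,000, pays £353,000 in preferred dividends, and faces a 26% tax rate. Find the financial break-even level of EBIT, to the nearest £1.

£1,194,027

Preferred dividends are paid after tax, so their pre-tax equivalent is £353,000 ÷ (1 − 0.26) = £477,027.03.
EPS = 0 when EBIT covers interest plus the pre-tax preferred burden: £717,000 + £477,027.03 = £1,194,027.03.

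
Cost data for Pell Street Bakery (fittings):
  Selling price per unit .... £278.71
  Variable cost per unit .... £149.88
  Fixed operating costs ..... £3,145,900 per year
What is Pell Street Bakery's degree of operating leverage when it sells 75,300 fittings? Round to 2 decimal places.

1.48

At 75,300 units, contribution = 75,300 × £128.83 = £9,700,899.00.
Subtracting fixed costs: EBIT = £9,700,899.00 − £3,145,900 = £6,554,999.00.
DOL = contribution ÷ EBIT = £9,700,899.00 ÷ £6,554,999.00 = 1.4799.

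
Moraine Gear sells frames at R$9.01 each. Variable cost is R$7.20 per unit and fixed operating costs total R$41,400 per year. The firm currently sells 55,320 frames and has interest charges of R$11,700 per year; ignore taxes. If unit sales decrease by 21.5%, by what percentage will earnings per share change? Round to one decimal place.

-45.8%

At 55,320 units, contribution = 55,320 × R$1.81 = R$100,129.20.
EBIT = R$100,129.20 − R$41,400 = R$58,729.20.
After interest of R$11,700.00, pre-tax earnings = R$47,029.20.
DCL = total CM / (EBIT − I) = R$100,129.20 / R$47,029.20 = 2.1291.
EPS therefore changes by 2.1291 × (-21.5%) = -45.8%.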